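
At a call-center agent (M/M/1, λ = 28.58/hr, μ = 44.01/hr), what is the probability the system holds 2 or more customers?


ρ = 28.58/44.01 = 0.6494
P(N ≥ n) = ρ^n = 0.6494^2 = 0.421718

Final: 0.421718


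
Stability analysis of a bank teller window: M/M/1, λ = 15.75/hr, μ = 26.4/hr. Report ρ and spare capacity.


Total capacity cμ = 1·26.4 = 26.40/hr
ρ = λ/(cμ) = 15.75/26.40 = 0.5966
Stable ⇔ ρ < 1: YES
Spare capacity = cμ − λ = 26.40 − 15.75 = 10.65/hr

Final: ρ = 0.5966; stable; margin = 10.65/hr


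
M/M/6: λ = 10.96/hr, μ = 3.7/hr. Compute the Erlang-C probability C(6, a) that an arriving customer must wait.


a = λ/μ = 2.9622; ρ = a/6 = 0.4937
P₀ = 0.050909 (from M/M/c formula)
C(c,a) = [a^c/(c!(1−ρ))]·P₀ = [675.54297/(720·0.5063)]·0.050909
= 1.85314·0.050909 = 0.094342

Final: 0.094342


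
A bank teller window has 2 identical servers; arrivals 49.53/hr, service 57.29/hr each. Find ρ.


ρ = λ/(cμ) = 49.53/(2·57.29) = 49.53/114.58 = 0.4323

Final: 0.4323


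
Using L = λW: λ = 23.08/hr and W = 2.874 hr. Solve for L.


L = λW = 23.08·2.874 = 66.3319

Final: 66.3319


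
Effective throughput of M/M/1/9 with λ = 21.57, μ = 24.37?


ρ = 0.8851; P_K = (1−ρ)ρ^9/(1−ρ^10) = 0.054340
λ_eff = λ(1 − P_K) = 21.57·(1 − 0.054340) = 21.57·0.945660 = 20.3979 /hr

Final: 20.3979 /hr


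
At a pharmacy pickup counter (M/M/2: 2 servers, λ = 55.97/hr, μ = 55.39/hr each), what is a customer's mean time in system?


a = 1.0105; ρ = 0.5052; P₀ = 0.328696
Lq = P₀·a^c·ρ/(c!(1−ρ)²) = 0.34634
Wq = Lq/λ = 0.34634/55.97 = 0.006188 hr
W = Wq + 1/μ = 0.006188 + 0.01805 = 0.02424 hr

Final: 0.02424 hr


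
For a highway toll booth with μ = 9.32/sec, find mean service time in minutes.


Mean service time = 1/μ = 1/9.32 second = 0.10730 second
In minutes: 0.10730 × 0.0166667 = 0.001788 min

Final: 0.001788 min


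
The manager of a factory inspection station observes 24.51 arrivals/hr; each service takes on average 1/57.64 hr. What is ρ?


ρ = λ/μ = 24.51/57.64 = 0.4252

Final: 0.4252


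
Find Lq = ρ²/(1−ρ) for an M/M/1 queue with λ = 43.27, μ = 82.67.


ρ = 43.27/82.67 = 0.5234
Lq = ρ²/(1−ρ) = 0.2740/0.4766 = 0.5748

Final: 0.5748


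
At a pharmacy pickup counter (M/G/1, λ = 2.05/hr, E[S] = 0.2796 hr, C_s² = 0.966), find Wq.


ρ = λ·E[S] = 2.05·0.2796 = 0.5732
E[S²] = E[S]²(1+C_s²) = 0.2796²·(1+0.966) = 0.153694
Wq = λ·E[S²]/(2(1−ρ)) = 2.05·0.153694/(2·0.4268) = 0.36909 hr

Final: 0.36909 hr


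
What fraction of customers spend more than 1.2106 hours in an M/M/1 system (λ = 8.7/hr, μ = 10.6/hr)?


W ~ Exponential(μ−λ) for M/M/1.
μ − λ = 10.6 − 8.7 = 1.9000
P(W > t) = e^{−(μ−λ)t} = e^{−2.3001} = 0.100245

Final: 0.100245


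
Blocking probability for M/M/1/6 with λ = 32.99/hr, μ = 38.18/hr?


ρ = λ/μ = 32.99/38.18 = 0.8641
P_K = (1−ρ)ρ^K/(1−ρ^(K+1)) = (0.1359·0.416177)/(1 − 0.359604)
= 0.056573/0.640396 = 0.088341

Final: 0.088341


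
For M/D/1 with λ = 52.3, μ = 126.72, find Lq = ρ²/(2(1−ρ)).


ρ = 52.3/126.72 = 0.4127
M/D/1: Lq = ρ²/(2(1−ρ)) = 0.1703/(2·0.5873) = 0.14502

Final: 0.14502


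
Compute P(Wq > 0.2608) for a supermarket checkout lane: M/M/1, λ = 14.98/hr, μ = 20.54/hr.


ρ = 14.98/20.54 = 0.7293
P(Wq > t) = ρ·e^{−(μ−λ)t} = 0.7293·e^{−1.4500}
= 0.7293·0.234559 = 0.171066

Final: 0.171066


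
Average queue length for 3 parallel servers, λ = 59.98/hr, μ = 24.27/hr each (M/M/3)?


a = λ/μ = 2.4714; ρ = a/3 = 0.8238
P₀ = 0.048073
Lq = P₀·a^c·ρ / (c!·(1−ρ)²) = 0.048073·15.09420·0.8238/(6·0.03105)
= 3.20851

Final: 3.20851


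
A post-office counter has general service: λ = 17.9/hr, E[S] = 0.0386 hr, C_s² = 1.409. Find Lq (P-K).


ρ = λ·E[S] = 17.9·0.0386 = 0.6909
Lq = ρ²(1+C_s²)/(2(1−ρ)) = 0.4774·(1+1.409)/(2·0.3091)
= 0.4774·2.4090/0.6181 = 1.86056

Final: 1.86056


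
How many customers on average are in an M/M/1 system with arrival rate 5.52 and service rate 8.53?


ρ = λ/μ = 5.52/8.53 = 0.6471
L = ρ/(1−ρ) = 0.6471/(1 − 0.6471) = 0.6471/0.3529 = 1.8339

Final: 1.8339


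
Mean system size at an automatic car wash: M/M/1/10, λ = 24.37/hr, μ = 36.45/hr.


ρ = 24.37/36.45 = 0.6686
L = ρ[1 − (K+1)ρ^K + Kρ^(K+1)] / [(1−ρ)(1−ρ^(K+1))]
Numerator: 0.6686·(1 − 11·0.017848 + 10·0.011933) = 0.617108
Denominator: (0.3314)·(0.988067) = 0.327458
L = 0.617108/0.327458 = 1.8845

Final: 1.8845


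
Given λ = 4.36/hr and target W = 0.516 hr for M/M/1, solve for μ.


W = 1/(μ−λ) ⇒ μ − λ = 1/W = 1/0.516 = 1.9380
μ = λ + 1/W = 4.36 + 1.9380 = 6.2980 per hr

Final: 6.2980 /hr


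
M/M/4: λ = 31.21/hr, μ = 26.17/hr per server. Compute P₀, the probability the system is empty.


a = λ/μ = 31.21/26.17 = 1.1926; ρ = a/c = 0.2981
Σ_{k=0}^{3} a^k/k! (terms k=0..3) = 1.00000 + 1.19259 + 0.71113 + 0.28270 = 3.18641
Tail: a^4/(4!(1−ρ)) = 2.02283/(24·0.7019) = 0.12009
P₀ = 1/(3.18641 + 0.12009) = 1/3.30650 = 0.302434

Final: 0.302434


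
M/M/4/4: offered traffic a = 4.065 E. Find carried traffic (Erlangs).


B(4,4.065) = 0.316916 (Erlang-B)
Carried load = a(1 − B) = 4.065·(1 − 0.316916) = 4.065·0.683084 = 2.7767 E

Final: 2.7767 Erlangs


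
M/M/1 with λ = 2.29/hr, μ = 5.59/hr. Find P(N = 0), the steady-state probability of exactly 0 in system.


ρ = 2.29/5.59 = 0.4097
P_n = (1−ρ)·ρ^n = (1 − 0.4097)·0.4097^0 = 0.5903·1.000000 = 0.590340

Final: 0.590340


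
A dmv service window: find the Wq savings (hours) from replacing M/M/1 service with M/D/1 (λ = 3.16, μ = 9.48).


ρ = 3.16/9.48 = 0.3333
Wq(M/M/1) = ρ/(μ−λ) = 0.3333/6.32 = 0.05274 hr
Wq(M/D/1) = ρ/(2(μ−λ)) = 0.02637 hr
Savings = 0.05274 − 0.02637 = 0.02637 hr

Final: 0.02637 hr


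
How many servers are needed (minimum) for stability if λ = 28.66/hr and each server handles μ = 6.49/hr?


Stability requires cμ > λ ⇔ c > λ/μ.
λ/μ = 28.66/6.49 = 4.4160
Minimum integer c = ⌊4.4160⌋ + 1 = 5
Check: 5·6.49 = 32.45 > 28.66, while 4·6.49 = 25.96 ≤ 28.66

Final: 5 servers


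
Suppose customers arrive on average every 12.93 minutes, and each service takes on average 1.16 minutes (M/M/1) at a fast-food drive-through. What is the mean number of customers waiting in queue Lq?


λ = 60/12.93 = 4.6404 /hr
μ = 60/1.16 = 51.7241 /hr
ρ = λ/μ = 4.6404/51.7241 = 0.08971
Lq = ρ²/(1−ρ) = 0.008049/0.9103 = 0.008842

Final: 0.008842


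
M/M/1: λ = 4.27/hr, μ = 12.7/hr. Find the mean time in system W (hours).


W = 1/(μ−λ) = 1/(12.7 − 4.27) = 1/8.43 = 0.1186 hr

Final: 0.1186 hr


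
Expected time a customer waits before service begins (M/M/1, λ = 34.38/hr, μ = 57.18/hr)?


ρ = 34.38/57.18 = 0.6013
Wq = ρ/(μ−λ) = 0.6013/(57.18 − 34.38) = 0.6013/22.80 = 0.02637 hr

Final: 0.02637 hr


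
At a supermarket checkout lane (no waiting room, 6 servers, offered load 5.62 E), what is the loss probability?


B(c,a) = (a^c/c!) / Σ_{k=0}^{c} a^k/k!
a^6/6! = 43.760815
Σ terms (k=0..6): 1.00000 + 5.62000 + 15.79220 + 29.58405 + 41.56560 + 46.71973 + 43.76081 = 184.042397
B = 43.760815/184.042397 = 0.237776

Final: 0.237776


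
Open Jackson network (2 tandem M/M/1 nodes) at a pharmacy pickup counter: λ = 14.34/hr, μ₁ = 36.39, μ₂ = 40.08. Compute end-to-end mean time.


Each node sees arrival rate λ = 14.34/hr (tandem ⇒ throughput preserved).
W₁ = 1/(μ₁−λ) = 1/(36.39−14.34) = 0.04535 hr
W₂ = 1/(μ₂−λ) = 1/(40.08−14.34) = 0.03885 hr
W_total = W₁ + W₂ = 0.04535 + 0.03885 = 0.08420 hr

Final: 0.08420 hr


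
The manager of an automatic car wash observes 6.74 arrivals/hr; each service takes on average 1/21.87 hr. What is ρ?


ρ = λ/μ = 6.74/21.87 = 0.3082

Final: 0.3082


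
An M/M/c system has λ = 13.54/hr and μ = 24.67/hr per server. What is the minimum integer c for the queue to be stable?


Stability requires cμ > λ ⇔ c > λ/μ.
λ/μ = 13.54/24.67 = 0.5488
Minimum integer c = ⌊0.5488⌋ + 1 = 1
Check: 1·24.67 = 24.67 > 13.54, while 0·24.67 = 0.00 ≤ 13.54

Final: 1 servers


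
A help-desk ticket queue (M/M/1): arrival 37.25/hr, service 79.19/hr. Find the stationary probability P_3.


ρ = 37.25/79.19 = 0.4704
P_n = (1−ρ)·ρ^n = (1 − 0.4704)·0.4704^3 = 0.5296·0.104080 = 0.055122

Final: 0.055122


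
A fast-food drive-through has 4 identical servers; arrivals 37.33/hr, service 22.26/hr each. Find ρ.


ρ = λ/(cμ) = 37.33/(4·22.26) = 37.33/89.04 = 0.4192

Final: 0.4192


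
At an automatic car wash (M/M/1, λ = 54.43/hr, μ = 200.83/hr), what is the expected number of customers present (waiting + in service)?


ρ = λ/μ = 54.43/200.83 = 0.2710
L = ρ/(1−ρ) = 0.2710/(1 − 0.2710) = 0.2710/0.7290 = 0.3718

Final: 0.3718


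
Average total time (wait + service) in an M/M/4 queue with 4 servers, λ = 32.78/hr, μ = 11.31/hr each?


a = 2.8983; ρ = 0.7246; P₀ = 0.043799
Lq = P₀·a^c·ρ/(c!(1−ρ)²) = 1.23009
Wq = Lq/λ = 1.23009/32.78 = 0.03753 hr
W = Wq + 1/μ = 0.03753 + 0.08842 = 0.12594 hr

Final: 0.12594 hr


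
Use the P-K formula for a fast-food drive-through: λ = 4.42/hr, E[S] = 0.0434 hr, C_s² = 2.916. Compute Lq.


ρ = λ·E[S] = 4.42·0.0434 = 0.1918
Lq = ρ²(1+C_s²)/(2(1−ρ)) = 0.03680·(1+2.916)/(2·0.8082)
= 0.03680·3.9160/1.6163 = 0.08915

Final: 0.08915


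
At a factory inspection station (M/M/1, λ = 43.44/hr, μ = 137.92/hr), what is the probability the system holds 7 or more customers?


ρ = 43.44/137.92 = 0.3150
P(N ≥ n) = ρ^n = 0.3150^7 = 0.0003075

Final: 0.0003075


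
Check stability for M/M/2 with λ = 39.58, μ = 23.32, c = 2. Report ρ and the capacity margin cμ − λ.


Total capacity cμ = 2·23.32 = 46.64/hr
ρ = λ/(cμ) = 39.58/46.64 = 0.8486
Stable ⇔ ρ < 1: YES
Spare capacity = cμ − λ = 46.64 − 39.58 = 7.06/hr

Final: ρ = 0.8486; stable; margin = 7.06/hr


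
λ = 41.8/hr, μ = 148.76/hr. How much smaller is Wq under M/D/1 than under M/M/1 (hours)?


ρ = 41.8/148.76 = 0.2810
Wq(M/M/1) = ρ/(μ−λ) = 0.2810/106.96 = 0.002627 hr
Wq(M/D/1) = ρ/(2(μ−λ)) = 0.001314 hr
Savings = 0.002627 − 0.001314 = 0.001314 hr

Final: 0.001314 hr


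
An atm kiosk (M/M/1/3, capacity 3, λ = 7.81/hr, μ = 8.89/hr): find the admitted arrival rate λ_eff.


ρ = 0.8785; P_K = (1−ρ)ρ^3/(1−ρ^4) = 0.203714
λ_eff = λ(1 − P_K) = 7.81·(1 − 0.203714) = 7.81·0.796286 = 6.2190 /hr

Final: 6.2190 /hr


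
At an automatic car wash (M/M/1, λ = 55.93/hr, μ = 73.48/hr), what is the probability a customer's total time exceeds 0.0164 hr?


W ~ Exponential(μ−λ) for M/M/1.
μ − λ = 73.48 − 55.93 = 17.5500
P(W > t) = e^{−(μ−λ)t} = e^{−0.2878} = 0.749897

Final: 0.749897


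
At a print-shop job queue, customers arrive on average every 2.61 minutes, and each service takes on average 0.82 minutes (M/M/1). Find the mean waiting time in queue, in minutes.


λ = 60/2.61 = 22.9885 /hr
μ = 60/0.82 = 73.1707 /hr
ρ = λ/μ = 22.9885/73.1707 = 0.3142
Wq = ρ/(μ−λ) = 0.3142/(73.1707−22.9885) = 0.006261 hr
In minutes: 0.006261·60 = 0.3756 min

Final: 0.3756 min


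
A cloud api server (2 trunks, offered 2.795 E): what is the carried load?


B(2,2.795) = 0.507208 (Erlang-B)
Carried load = a(1 − B) = 2.795·(1 − 0.507208) = 2.795·0.492792 = 1.3774 E

Final: 1.3774 Erlangs


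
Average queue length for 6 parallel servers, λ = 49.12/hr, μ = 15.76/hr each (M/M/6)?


a = λ/μ = 3.1168; ρ = a/6 = 0.5195
P₀ = 0.043380
Lq = P₀·a^c·ρ / (c!·(1−ρ)²) = 0.043380·916.66969·0.5195/(720·0.23092)
= 0.12424

Final: 0.12424


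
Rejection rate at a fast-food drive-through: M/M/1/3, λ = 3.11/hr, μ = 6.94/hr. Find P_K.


ρ = λ/μ = 3.11/6.94 = 0.4481
P_K = (1−ρ)ρ^K/(1−ρ^(K+1)) = (0.5519·0.089992)/(1 − 0.040328)
= 0.049664/0.959672 = 0.051751

Final: 0.051751


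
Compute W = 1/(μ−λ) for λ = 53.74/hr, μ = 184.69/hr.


W = 1/(μ−λ) = 1/(184.69 − 53.74) = 1/130.95 = 0.007637 hr

Final: 0.007637 hr


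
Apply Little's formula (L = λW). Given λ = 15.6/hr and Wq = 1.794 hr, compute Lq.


Lq = λWq = 15.6·1.794 = 27.9864

Final: 27.9864


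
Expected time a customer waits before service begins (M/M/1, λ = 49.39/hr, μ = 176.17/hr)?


ρ = 49.39/176.17 = 0.2804
Wq = ρ/(μ−λ) = 0.2804/(176.17 − 49.39) = 0.2804/126.78 = 0.002211 hr

Final: 0.002211 hr


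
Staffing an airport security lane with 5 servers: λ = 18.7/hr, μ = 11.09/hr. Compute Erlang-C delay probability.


a = λ/μ = 1.6862; ρ = a/5 = 0.3372
P₀ = 0.184667 (from M/M/c formula)
C(c,a) = [a^c/(c!(1−ρ))]·P₀ = [13.63171/(120·0.6628)]·0.184667
= 0.17140·0.184667 = 0.031652

Final: 0.031652


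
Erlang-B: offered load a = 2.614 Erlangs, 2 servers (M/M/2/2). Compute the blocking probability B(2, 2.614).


B(c,a) = (a^c/c!) / Σ_{k=0}^{c} a^k/k!
a^2/2! = 3.416498
Σ terms (k=0..2): 1.00000 + 2.61400 + 3.41650 = 7.030498
B = 3.416498/7.030498 = 0.485954

Final: 0.485954


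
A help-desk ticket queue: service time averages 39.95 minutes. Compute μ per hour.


μ = 1/(service time) in consistent units.
1 hour = 60 min, so μ = 60/39.95 = 1.5019 per hour

Final: 1.5019 /hr


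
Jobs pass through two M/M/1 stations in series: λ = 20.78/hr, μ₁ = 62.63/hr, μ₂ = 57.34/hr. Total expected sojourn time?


Each node sees arrival rate λ = 20.78/hr (tandem ⇒ throughput preserved).
W₁ = 1/(μ₁−λ) = 1/(62.63−20.78) = 0.02389 hr
W₂ = 1/(μ₂−λ) = 1/(57.34−20.78) = 0.02735 hr
W_total = W₁ + W₂ = 0.02389 + 0.02735 = 0.05125 hr

Final: 0.05125 hr


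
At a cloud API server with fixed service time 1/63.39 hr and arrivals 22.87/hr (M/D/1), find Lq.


ρ = 22.87/63.39 = 0.3608
M/D/1: Lq = ρ²/(2(1−ρ)) = 0.1302/(2·0.6392) = 0.10182

Final: 0.10182


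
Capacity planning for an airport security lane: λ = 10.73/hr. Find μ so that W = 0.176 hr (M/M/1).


W = 1/(μ−λ) ⇒ μ − λ = 1/W = 1/0.176 = 5.6818
μ = λ + 1/W = 10.73 + 5.6818 = 16.4118 per hr

Final: 16.4118 /hr


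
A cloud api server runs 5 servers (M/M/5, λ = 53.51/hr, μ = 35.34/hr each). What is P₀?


a = λ/μ = 53.51/35.34 = 1.5141; ρ = a/c = 0.3028
Σ_{k=0}^{4} a^k/k! (terms k=0..4) = 1.00000 + 1.51415 + 1.14632 + 0.57857 + 0.21901 = 4.45805
Tail: a^5/(5!(1−ρ)) = 7.95870/(120·0.6972) = 0.09513
P₀ = 1/(4.45805 + 0.09513) = 1/4.55318 = 0.219627

Final: 0.219627


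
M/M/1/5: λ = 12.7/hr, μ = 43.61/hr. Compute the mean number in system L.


ρ = 12.7/43.61 = 0.2912
L = ρ[1 − (K+1)ρ^K + Kρ^(K+1)] / [(1−ρ)(1−ρ^(K+1))]
Numerator: 0.2912·(1 − 6·0.002095 + 5·0.0006100) = 0.288446
Denominator: (0.7088)·(0.999390) = 0.708350
L = 0.288446/0.708350 = 0.4072

Final: 0.4072


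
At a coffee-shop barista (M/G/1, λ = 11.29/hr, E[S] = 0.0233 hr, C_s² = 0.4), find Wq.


ρ = λ·E[S] = 11.29·0.0233 = 0.2631
E[S²] = E[S]²(1+C_s²) = 0.0233²·(1+0.4) = 0.0007600
Wq = λ·E[S²]/(2(1−ρ)) = 11.29·0.0007600/(2·0.7369) = 0.005822 hr

Final: 0.005822 hr


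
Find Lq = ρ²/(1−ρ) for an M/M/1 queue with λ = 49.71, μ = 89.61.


ρ = 49.71/89.61 = 0.5547
Lq = ρ²/(1−ρ) = 0.3077/0.4453 = 0.6911

Final: 0.6911


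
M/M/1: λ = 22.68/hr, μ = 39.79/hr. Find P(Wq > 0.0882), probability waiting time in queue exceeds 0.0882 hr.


ρ = 22.68/39.79 = 0.5700
P(Wq > t) = ρ·e^{−(μ−λ)t} = 0.5700·e^{−1.5091}
= 0.5700·0.221108 = 0.126030

Final: 0.126030


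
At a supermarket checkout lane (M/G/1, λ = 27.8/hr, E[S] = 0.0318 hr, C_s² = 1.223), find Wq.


ρ = λ·E[S] = 27.8·0.0318 = 0.8840
E[S²] = E[S]²(1+C_s²) = 0.0318²·(1+1.223) = 0.002248
Wq = λ·E[S²]/(2(1−ρ)) = 27.8·0.002248/(2·0.1160) = 0.26946 hr

Final: 0.26946 hr


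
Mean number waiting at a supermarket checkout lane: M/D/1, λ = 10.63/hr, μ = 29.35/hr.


ρ = 10.63/29.35 = 0.3622
M/D/1: Lq = ρ²/(2(1−ρ)) = 0.1312/(2·0.6378) = 0.10283

Final: 0.10283


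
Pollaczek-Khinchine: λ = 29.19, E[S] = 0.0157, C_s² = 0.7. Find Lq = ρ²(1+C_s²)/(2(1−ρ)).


ρ = λ·E[S] = 29.19·0.0157 = 0.4583
Lq = ρ²(1+C_s²)/(2(1−ρ)) = 0.2100·(1+0.7)/(2·0.5417)
= 0.2100·1.7000/1.0834 = 0.32954

Final: 0.32954


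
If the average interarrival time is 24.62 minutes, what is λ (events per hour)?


λ = 1/(interarrival time) in consistent units.
1 hour = 60 min, so λ = 60/24.62 = 2.4370 per hour

Final: 2.4370 /hr


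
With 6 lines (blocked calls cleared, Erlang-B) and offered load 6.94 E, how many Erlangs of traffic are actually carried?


B(6,6.94) = 0.327569 (Erlang-B)
Carried load = a(1 − B) = 6.94·(1 − 0.327569) = 6.94·0.672431 = 4.6667 E

Final: 4.6667 Erlangs


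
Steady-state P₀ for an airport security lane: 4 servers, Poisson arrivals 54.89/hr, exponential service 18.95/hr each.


a = λ/μ = 54.89/18.95 = 2.8966; ρ = a/c = 0.7241
Σ_{k=0}^{3} a^k/k! (terms k=0..3) = 1.00000 + 2.89657 + 4.19506 + 4.05043 = 12.14206
Tail: a^4/(4!(1−ρ)) = 70.39407/(24·0.2759) = 10.63261
P₀ = 1/(12.14206 + 10.63261) = 1/22.77467 = 0.043908

Final: 0.043908


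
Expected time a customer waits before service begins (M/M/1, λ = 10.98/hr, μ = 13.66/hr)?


ρ = 10.98/13.66 = 0.8038
Wq = ρ/(μ−λ) = 0.8038/(13.66 − 10.98) = 0.8038/2.68 = 0.2999 hr

Final: 0.2999 hr


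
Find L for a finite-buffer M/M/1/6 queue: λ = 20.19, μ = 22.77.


ρ = 20.19/22.77 = 0.8867
L = ρ[1 − (K+1)ρ^K + Kρ^(K+1)] / [(1−ρ)(1−ρ^(K+1))]
Numerator: 0.8867·(1 − 7·0.486004 + 6·0.430936) = 0.162788
Denominator: (0.1133)·(0.569064) = 0.064479
L = 0.162788/0.064479 = 2.5247

Final: 2.5247


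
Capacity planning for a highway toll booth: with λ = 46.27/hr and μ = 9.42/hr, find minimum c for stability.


Stability requires cμ > λ ⇔ c > λ/μ.
λ/μ = 46.27/9.42 = 4.9119
Minimum integer c = ⌊4.9119⌋ + 1 = 5
Check: 5·9.42 = 47.10 > 46.27, while 4·9.42 = 37.68 ≤ 46.27

Final: 5 servers


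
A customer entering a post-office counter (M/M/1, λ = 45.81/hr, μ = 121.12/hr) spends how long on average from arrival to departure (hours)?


W = 1/(μ−λ) = 1/(121.12 − 45.81) = 1/75.31 = 0.01328 hr

Final: 0.01328 hr


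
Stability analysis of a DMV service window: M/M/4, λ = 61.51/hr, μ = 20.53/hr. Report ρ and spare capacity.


Total capacity cμ = 4·20.53 = 82.12/hr
ρ = λ/(cμ) = 61.51/82.12 = 0.7490
Stable ⇔ ρ < 1: YES
Spare capacity = cμ − λ = 82.12 − 61.51 = 20.61/hr

Final: ρ = 0.7490; stable; margin = 20.61/hr


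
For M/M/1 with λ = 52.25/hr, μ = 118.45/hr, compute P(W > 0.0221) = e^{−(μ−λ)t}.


W ~ Exponential(μ−λ) for M/M/1.
μ − λ = 118.45 − 52.25 = 66.2000
P(W > t) = e^{−(μ−λ)t} = e^{−1.4630} = 0.231536

Final: 0.231536


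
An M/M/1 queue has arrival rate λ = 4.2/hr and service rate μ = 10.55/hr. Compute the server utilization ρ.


ρ = λ/μ = 4.2/10.55 = 0.3981

Final: 0.3981


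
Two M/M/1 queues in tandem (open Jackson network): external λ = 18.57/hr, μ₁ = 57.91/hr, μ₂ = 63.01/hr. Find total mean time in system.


Each node sees arrival rate λ = 18.57/hr (tandem ⇒ throughput preserved).
W₁ = 1/(μ₁−λ) = 1/(57.91−18.57) = 0.02542 hr
W₂ = 1/(μ₂−λ) = 1/(63.01−18.57) = 0.02250 hr
W_total = W₁ + W₂ = 0.02542 + 0.02250 = 0.04792 hr

Final: 0.04792 hr


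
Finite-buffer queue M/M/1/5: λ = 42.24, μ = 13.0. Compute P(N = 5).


ρ = λ/μ = 42.24/13.0 = 3.2492
P_K = (1−ρ)ρ^K/(1−ρ^(K+1)) = (-2.2492·362.161922)/(1 − 1176.747660)
= -814.585738/-1175.747660 = 0.692824

Final: 0.692824


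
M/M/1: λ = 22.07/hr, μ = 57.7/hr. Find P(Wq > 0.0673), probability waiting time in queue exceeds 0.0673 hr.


ρ = 22.07/57.7 = 0.3825
P(Wq > t) = ρ·e^{−(μ−λ)t} = 0.3825·e^{−2.3979}
= 0.3825·0.090909 = 0.034772

Final: 0.034772


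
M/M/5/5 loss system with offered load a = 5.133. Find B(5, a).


B(c,a) = (a^c/c!) / Σ_{k=0}^{c} a^k/k!
a^5/5! = 29.694436
Σ terms (k=0..5): 1.00000 + 5.13300 + 13.17384 + 22.54045 + 28.92503 + 29.69444 = 100.466758
B = 29.694436/100.466758 = 0.295565

Final: 0.295565


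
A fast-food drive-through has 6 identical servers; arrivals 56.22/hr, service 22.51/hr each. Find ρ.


ρ = λ/(cμ) = 56.22/(6·22.51) = 56.22/135.06 = 0.4163

Final: 0.4163


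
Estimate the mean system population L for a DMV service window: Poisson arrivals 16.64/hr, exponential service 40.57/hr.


ρ = λ/μ = 16.64/40.57 = 0.4102
L = ρ/(1−ρ) = 0.4102/(1 − 0.4102) = 0.4102/0.5898 = 0.6954

Final: 0.6954


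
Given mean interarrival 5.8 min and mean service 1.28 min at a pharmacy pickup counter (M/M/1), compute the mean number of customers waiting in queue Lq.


λ = 60/5.8 = 10.3448 /hr
μ = 60/1.28 = 46.8750 /hr
ρ = λ/μ = 10.3448/46.8750 = 0.2207
Lq = ρ²/(1−ρ) = 0.04870/0.7793 = 0.06250

Final: 0.06250


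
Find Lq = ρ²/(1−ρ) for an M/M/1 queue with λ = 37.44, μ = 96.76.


ρ = 37.44/96.76 = 0.3869
Lq = ρ²/(1−ρ) = 0.1497/0.6131 = 0.2442

Final: 0.2442


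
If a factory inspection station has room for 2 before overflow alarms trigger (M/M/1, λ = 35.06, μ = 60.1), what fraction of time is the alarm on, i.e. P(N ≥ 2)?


ρ = 35.06/60.1 = 0.5834
P(N ≥ n) = ρ^n = 0.5834^2 = 0.340310

Final: 0.340310


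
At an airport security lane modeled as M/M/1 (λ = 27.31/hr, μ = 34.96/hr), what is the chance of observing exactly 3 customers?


ρ = 27.31/34.96 = 0.7812
P_n = (1−ρ)·ρ^n = (1 − 0.7812)·0.7812^3 = 0.2188·0.476706 = 0.104314

Final: 0.104314


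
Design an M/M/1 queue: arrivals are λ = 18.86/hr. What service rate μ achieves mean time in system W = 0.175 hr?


W = 1/(μ−λ) ⇒ μ − λ = 1/W = 1/0.175 = 5.7143
μ = λ + 1/W = 18.86 + 5.7143 = 24.5743 per hr

Final: 24.5743 /hr


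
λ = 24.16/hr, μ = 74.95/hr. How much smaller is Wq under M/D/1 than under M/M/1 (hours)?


ρ = 24.16/74.95 = 0.3223
Wq(M/M/1) = ρ/(μ−λ) = 0.3223/50.79 = 0.006347 hr
Wq(M/D/1) = ρ/(2(μ−λ)) = 0.003173 hr
Savings = 0.006347 − 0.003173 = 0.003173 hr

Final: 0.003173 hr


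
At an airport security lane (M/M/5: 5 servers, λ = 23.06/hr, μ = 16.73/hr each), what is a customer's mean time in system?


a = 1.3784; ρ = 0.2757; P₀ = 0.251737
Lq = P₀·a^c·ρ/(c!(1−ρ)²) = 0.005484
Wq = Lq/λ = 0.005484/23.06 = 0.0002378 hr
W = Wq + 1/μ = 0.0002378 + 0.05977 = 0.06001 hr

Final: 0.06001 hr


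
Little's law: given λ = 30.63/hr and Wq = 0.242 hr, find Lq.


Lq = λWq = 30.63·0.242 = 7.4125

Final: 7.4125


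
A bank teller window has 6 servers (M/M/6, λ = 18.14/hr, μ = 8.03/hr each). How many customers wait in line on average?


a = λ/μ = 2.2590; ρ = a/6 = 0.3765
P₀ = 0.104129
Lq = P₀·a^c·ρ / (c!·(1−ρ)²) = 0.104129·132.90167·0.3765/(720·0.38875)
= 0.01862

Final: 0.01862


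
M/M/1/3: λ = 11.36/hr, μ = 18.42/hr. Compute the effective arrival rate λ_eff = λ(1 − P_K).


ρ = 0.6167; P_K = (1−ρ)ρ^3/(1−ρ^4) = 0.105110
λ_eff = λ(1 − P_K) = 11.36·(1 − 0.105110) = 11.36·0.894890 = 10.1660 /hr

Final: 10.1660 /hr


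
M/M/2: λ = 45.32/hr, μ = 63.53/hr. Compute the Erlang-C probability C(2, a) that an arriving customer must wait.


a = λ/μ = 0.7134; ρ = a/2 = 0.3567
P₀ = 0.474185 (from M/M/c formula)
C(c,a) = [a^c/(c!(1−ρ))]·P₀ = [0.50889/(2·0.6433)]·0.474185
= 0.39552·0.474185 = 0.187549

Final: 0.187549


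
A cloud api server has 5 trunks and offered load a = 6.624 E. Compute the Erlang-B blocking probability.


B(c,a) = (a^c/c!) / Σ_{k=0}^{c} a^k/k!
a^5/5! = 106.272372
Σ terms (k=0..5): 1.00000 + 6.62400 + 21.93869 + 48.44062 + 80.21767 + 106.27237 = 264.493355
B = 106.272372/264.493355 = 0.401796

Final: 0.401796


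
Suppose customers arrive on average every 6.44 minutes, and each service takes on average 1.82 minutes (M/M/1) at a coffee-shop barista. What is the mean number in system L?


λ = 60/6.44 = 9.3168 /hr
μ = 60/1.82 = 32.9670 /hr
ρ = λ/μ = 9.3168/32.9670 = 0.2826
L = ρ/(1−ρ) = 0.2826/0.7174 = 0.3939

Final: 0.3939


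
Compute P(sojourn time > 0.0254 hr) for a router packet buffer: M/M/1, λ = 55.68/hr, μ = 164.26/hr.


W ~ Exponential(μ−λ) for M/M/1.
μ − λ = 164.26 − 55.68 = 108.5800
P(W > t) = e^{−(μ−λ)t} = e^{−2.7579} = 0.063423

Final: 0.063423


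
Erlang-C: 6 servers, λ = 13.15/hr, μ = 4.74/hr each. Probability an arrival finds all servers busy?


a = λ/μ = 2.7743; ρ = a/6 = 0.4624
P₀ = 0.061741 (from M/M/c formula)
C(c,a) = [a^c/(c!(1−ρ))]·P₀ = [455.91561/(720·0.5376)]·0.061741
= 1.17781·0.061741 = 0.072719

Final: 0.072719


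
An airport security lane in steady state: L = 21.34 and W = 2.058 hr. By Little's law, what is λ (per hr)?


λ = L/W = 21.34/2.058 = 10.3693 /hr

Final: 10.3693 /hr


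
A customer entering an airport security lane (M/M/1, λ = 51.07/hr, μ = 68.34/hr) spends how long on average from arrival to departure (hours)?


W = 1/(μ−λ) = 1/(68.34 − 51.07) = 1/17.27 = 0.05790 hr

Final: 0.05790 hr


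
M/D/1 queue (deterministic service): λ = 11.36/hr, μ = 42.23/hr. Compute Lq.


ρ = 11.36/42.23 = 0.2690
M/D/1: Lq = ρ²/(2(1−ρ)) = 0.07236/(2·0.7310) = 0.04950

Final: 0.04950


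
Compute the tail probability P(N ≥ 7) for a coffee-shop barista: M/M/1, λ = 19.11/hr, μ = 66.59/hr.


ρ = 19.11/66.59 = 0.2870
P(N ≥ n) = ρ^n = 0.2870^7 = 0.0001603

Final: 0.0001603


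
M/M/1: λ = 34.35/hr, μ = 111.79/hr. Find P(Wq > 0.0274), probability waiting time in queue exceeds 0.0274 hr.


ρ = 34.35/111.79 = 0.3073
P(Wq > t) = ρ·e^{−(μ−λ)t} = 0.3073·e^{−2.1219}
= 0.3073·0.119809 = 0.036814

Final: 0.036814


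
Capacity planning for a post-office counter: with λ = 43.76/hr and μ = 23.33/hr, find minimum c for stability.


Stability requires cμ > λ ⇔ c > λ/μ.
λ/μ = 43.76/23.33 = 1.8757
Minimum integer c = ⌊1.8757⌋ + 1 = 2
Check: 2·23.33 = 46.66 > 43.76, while 1·23.33 = 23.33 ≤ 43.76

Final: 2 servers


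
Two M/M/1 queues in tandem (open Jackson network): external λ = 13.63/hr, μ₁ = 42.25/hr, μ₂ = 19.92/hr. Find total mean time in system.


Each node sees arrival rate λ = 13.63/hr (tandem ⇒ throughput preserved).
W₁ = 1/(μ₁−λ) = 1/(42.25−13.63) = 0.03494 hr
W₂ = 1/(μ₂−λ) = 1/(19.92−13.63) = 0.15898 hr
W_total = W₁ + W₂ = 0.03494 + 0.15898 = 0.19392 hr

Final: 0.19392 hr


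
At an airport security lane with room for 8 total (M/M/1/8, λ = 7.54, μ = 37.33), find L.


ρ = 7.54/37.33 = 0.2020
L = ρ[1 − (K+1)ρ^K + Kρ^(K+1)] / [(1−ρ)(1−ρ^(K+1))]
Numerator: 0.2020·(1 − 9·0.000002770 + 8·0.0000005595) = 0.201978
Denominator: (0.7980)·(0.999999) = 0.798017
L = 0.201978/0.798017 = 0.2531

Final: 0.2531


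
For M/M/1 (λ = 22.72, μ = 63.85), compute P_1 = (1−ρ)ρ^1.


ρ = 22.72/63.85 = 0.3558
P_n = (1−ρ)·ρ^n = (1 − 0.3558)·0.3558^1 = 0.6442·0.355834 = 0.229216

Final: 0.229216


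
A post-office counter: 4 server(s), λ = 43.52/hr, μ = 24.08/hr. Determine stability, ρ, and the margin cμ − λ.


Total capacity cμ = 4·24.08 = 96.32/hr
ρ = λ/(cμ) = 43.52/96.32 = 0.4518
Stable ⇔ ρ < 1: YES
Spare capacity = cμ − λ = 96.32 − 43.52 = 52.80/hr

Final: ρ = 0.4518; stable; margin = 52.80/hr


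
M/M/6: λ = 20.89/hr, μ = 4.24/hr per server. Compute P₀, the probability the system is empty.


a = λ/μ = 20.89/4.24 = 4.9269; ρ = a/c = 0.8211
Σ_{k=0}^{5} a^k/k! (terms k=0..5) = 1.00000 + 4.92689 + 12.13711 + 19.93272 + 24.55156 + 24.19255 = 86.74082
Tail: a^6/(6!(1−ρ)) = 14303.27539/(720·0.1789) = 111.07305
P₀ = 1/(86.74082 + 111.07305) = 1/197.81388 = 0.005055

Final: 0.005055


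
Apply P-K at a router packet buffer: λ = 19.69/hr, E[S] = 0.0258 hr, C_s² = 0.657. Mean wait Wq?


ρ = λ·E[S] = 19.69·0.0258 = 0.5080
E[S²] = E[S]²(1+C_s²) = 0.0258²·(1+0.657) = 0.001103
Wq = λ·E[S²]/(2(1−ρ)) = 19.69·0.001103/(2·0.4920) = 0.02207 hr

Final: 0.02207 hr


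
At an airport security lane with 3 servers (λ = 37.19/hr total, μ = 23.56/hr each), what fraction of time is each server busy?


ρ = λ/(cμ) = 37.19/(3·23.56) = 37.19/70.68 = 0.5262

Final: 0.5262


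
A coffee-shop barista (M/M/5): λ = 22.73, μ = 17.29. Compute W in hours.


a = 1.3146; ρ = 0.2629; P₀ = 0.268364
Lq = P₀·a^c·ρ/(c!(1−ρ)²) = 0.004250
Wq = Lq/λ = 0.004250/22.73 = 0.0001870 hr
W = Wq + 1/μ = 0.0001870 + 0.05784 = 0.05802 hr

Final: 0.05802 hr


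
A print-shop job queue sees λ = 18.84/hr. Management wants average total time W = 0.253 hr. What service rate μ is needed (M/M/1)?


W = 1/(μ−λ) ⇒ μ − λ = 1/W = 1/0.253 = 3.9526
μ = λ + 1/W = 18.84 + 3.9526 = 22.7926 per hr

Final: 22.7926 /hr


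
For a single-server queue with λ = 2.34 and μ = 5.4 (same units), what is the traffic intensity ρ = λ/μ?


ρ = λ/μ = 2.34/5.4 = 0.4333

Final: 0.4333


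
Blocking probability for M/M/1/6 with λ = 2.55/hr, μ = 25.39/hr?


ρ = λ/μ = 2.55/25.39 = 0.1004
P_K = (1−ρ)ρ^K/(1−ρ^(K+1)) = (0.8996·0.000001026)/(1 − 0.0000001031)
= 0.0000009232/1.000000 = 0.0000009232

Final: 0.0000009232


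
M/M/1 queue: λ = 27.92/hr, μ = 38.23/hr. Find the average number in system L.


ρ = λ/μ = 27.92/38.23 = 0.7303
L = ρ/(1−ρ) = 0.7303/(1 − 0.7303) = 0.7303/0.2697 = 2.7081

Final: 2.7081


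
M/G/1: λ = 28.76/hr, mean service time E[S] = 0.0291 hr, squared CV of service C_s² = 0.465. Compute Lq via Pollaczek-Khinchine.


ρ = λ·E[S] = 28.76·0.0291 = 0.8369
Lq = ρ²(1+C_s²)/(2(1−ρ)) = 0.7004·(1+0.465)/(2·0.1631)
= 0.7004·1.4650/0.3262 = 3.14601

Final: 3.14601


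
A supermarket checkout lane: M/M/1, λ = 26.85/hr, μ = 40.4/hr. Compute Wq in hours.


ρ = 26.85/40.4 = 0.6646
Wq = ρ/(μ−λ) = 0.6646/(40.4 − 26.85) = 0.6646/13.55 = 0.04905 hr

Final: 0.04905 hr


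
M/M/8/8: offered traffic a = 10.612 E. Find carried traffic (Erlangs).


B(8,10.612) = 0.366070 (Erlang-B)
Carried load = a(1 − B) = 10.612·(1 − 0.366070) = 10.612·0.633930 = 6.7273 E

Final: 6.7273 Erlangs


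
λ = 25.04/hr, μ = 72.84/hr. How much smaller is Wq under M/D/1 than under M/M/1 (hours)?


ρ = 25.04/72.84 = 0.3438
Wq(M/M/1) = ρ/(μ−λ) = 0.3438/47.80 = 0.007192 hr
Wq(M/D/1) = ρ/(2(μ−λ)) = 0.003596 hr
Savings = 0.007192 − 0.003596 = 0.003596 hr

Final: 0.003596 hr


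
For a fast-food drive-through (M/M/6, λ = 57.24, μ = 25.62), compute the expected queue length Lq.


a = λ/μ = 2.2342; ρ = a/6 = 0.3724
P₀ = 0.106769
Lq = P₀·a^c·ρ / (c!·(1−ρ)²) = 0.106769·124.37211·0.3724/(720·0.39393)
= 0.01743

Final: 0.01743


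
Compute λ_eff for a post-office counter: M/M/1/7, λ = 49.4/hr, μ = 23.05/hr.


ρ = 2.1432; P_K = (1−ρ)ρ^7/(1−ρ^8) = 0.534602
λ_eff = λ(1 − P_K) = 49.4·(1 − 0.534602) = 49.4·0.465398 = 22.9907 /hr

Final: 22.9907 /hr


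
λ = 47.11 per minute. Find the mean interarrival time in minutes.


Mean interarrival time = 1/λ = 1/47.11 minute = 0.02123 minute
In minutes: 0.02123 × 1 = 0.02123 min

Final: 0.02123 min


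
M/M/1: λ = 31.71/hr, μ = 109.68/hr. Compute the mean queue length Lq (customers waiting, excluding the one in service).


ρ = 31.71/109.68 = 0.2891
Lq = ρ²/(1−ρ) = 0.08359/0.7109 = 0.1176

Final: 0.1176


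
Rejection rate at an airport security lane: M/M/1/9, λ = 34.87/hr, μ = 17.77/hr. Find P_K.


ρ = λ/μ = 34.87/17.77 = 1.9623
P_K = (1−ρ)ρ^K/(1−ρ^(K+1)) = (-0.9623·431.400532)/(1 − 846.535540)
= -415.135008/-845.535540 = 0.490973

Final: 0.490973


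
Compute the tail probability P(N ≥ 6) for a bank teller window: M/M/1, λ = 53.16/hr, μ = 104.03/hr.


ρ = 53.16/104.03 = 0.5110
P(N ≥ n) = ρ^n = 0.5110^6 = 0.017806

Final: 0.017806


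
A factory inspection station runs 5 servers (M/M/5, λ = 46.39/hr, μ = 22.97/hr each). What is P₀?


a = λ/μ = 46.39/22.97 = 2.0196; ρ = a/c = 0.4039
Σ_{k=0}^{4} a^k/k! (terms k=0..4) = 1.00000 + 2.01959 + 2.03937 + 1.37290 + 0.69317 = 7.12504
Tail: a^5/(5!(1−ρ)) = 33.59827/(120·0.5961) = 0.46971
P₀ = 1/(7.12504 + 0.46971) = 1/7.59475 = 0.131670

Final: 0.131670


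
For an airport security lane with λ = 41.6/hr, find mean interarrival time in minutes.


Mean interarrival time = 1/λ = 1/41.6 hour = 0.02404 hour
In minutes: 0.02404 × 60 = 1.4423 min

Final: 1.4423 min


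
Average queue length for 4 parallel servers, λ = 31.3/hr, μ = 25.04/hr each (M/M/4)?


a = λ/μ = 1.2500; ρ = a/4 = 0.3125
P₀ = 0.285328
Lq = P₀·a^c·ρ / (c!·(1−ρ)²) = 0.285328·2.44141·0.3125/(24·0.47266)
= 0.01919

Final: 0.01919


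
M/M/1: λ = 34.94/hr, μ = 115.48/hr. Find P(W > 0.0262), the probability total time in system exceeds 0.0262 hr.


W ~ Exponential(μ−λ) for M/M/1.
μ − λ = 115.48 − 34.94 = 80.5400
P(W > t) = e^{−(μ−λ)t} = e^{−2.1101} = 0.121220

Final: 0.121220


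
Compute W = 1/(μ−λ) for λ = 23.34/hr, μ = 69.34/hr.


W = 1/(μ−λ) = 1/(69.34 − 23.34) = 1/46.00 = 0.02174 hr

Final: 0.02174 hr


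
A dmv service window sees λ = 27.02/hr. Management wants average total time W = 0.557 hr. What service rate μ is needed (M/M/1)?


W = 1/(μ−λ) ⇒ μ − λ = 1/W = 1/0.557 = 1.7953
μ = λ + 1/W = 27.02 + 1.7953 = 28.8153 per hr

Final: 28.8153 /hr


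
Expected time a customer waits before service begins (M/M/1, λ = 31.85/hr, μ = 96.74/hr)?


ρ = 31.85/96.74 = 0.3292
Wq = ρ/(μ−λ) = 0.3292/(96.74 − 31.85) = 0.3292/64.89 = 0.005074 hr

Final: 0.005074 hr


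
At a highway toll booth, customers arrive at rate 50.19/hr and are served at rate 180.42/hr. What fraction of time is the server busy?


ρ = λ/μ = 50.19/180.42 = 0.2782

Final: 0.2782


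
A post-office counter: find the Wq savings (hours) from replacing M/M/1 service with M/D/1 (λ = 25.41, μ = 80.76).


ρ = 25.41/80.76 = 0.3146
Wq(M/M/1) = ρ/(μ−λ) = 0.3146/55.35 = 0.005684 hr
Wq(M/D/1) = ρ/(2(μ−λ)) = 0.002842 hr
Savings = 0.005684 − 0.002842 = 0.002842 hr

Final: 0.002842 hr


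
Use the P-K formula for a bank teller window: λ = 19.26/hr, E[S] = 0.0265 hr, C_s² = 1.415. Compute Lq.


ρ = λ·E[S] = 19.26·0.0265 = 0.5104
Lq = ρ²(1+C_s²)/(2(1−ρ)) = 0.2605·(1+1.415)/(2·0.4896)
= 0.2605·2.4150/0.9792 = 0.64245

Final: 0.64245


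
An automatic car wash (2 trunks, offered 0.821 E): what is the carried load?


B(2,0.821) = 0.156171 (Erlang-B)
Carried load = a(1 − B) = 0.821·(1 − 0.156171) = 0.821·0.843829 = 0.6928 E

Final: 0.6928 Erlangs


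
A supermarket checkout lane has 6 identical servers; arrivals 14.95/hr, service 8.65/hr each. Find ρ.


ρ = λ/(cμ) = 14.95/(6·8.65) = 14.95/51.90 = 0.2881

Final: 0.2881


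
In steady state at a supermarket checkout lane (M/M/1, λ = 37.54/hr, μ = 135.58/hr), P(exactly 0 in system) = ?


ρ = 37.54/135.58 = 0.2769
P_n = (1−ρ)·ρ^n = (1 − 0.2769)·0.2769^0 = 0.7231·1.000000 = 0.723116

Final: 0.723116


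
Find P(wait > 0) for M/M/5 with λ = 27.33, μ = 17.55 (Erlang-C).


a = λ/μ = 1.5573; ρ = a/5 = 0.3115
P₀ = 0.210301 (from M/M/c formula)
C(c,a) = [a^c/(c!(1−ρ))]·P₀ = [9.15825/(120·0.6885)]·0.210301
= 0.11084·0.210301 = 0.023310

Final: 0.023310


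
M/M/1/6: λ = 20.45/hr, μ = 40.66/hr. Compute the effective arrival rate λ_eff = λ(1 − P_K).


ρ = 0.5030; P_K = (1−ρ)ρ^6/(1−ρ^7) = 0.008112
λ_eff = λ(1 − P_K) = 20.45·(1 − 0.008112) = 20.45·0.991888 = 20.2841 /hr

Final: 20.2841 /hr


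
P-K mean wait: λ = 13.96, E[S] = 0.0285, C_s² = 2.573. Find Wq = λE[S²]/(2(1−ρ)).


ρ = λ·E[S] = 13.96·0.0285 = 0.3979
E[S²] = E[S]²(1+C_s²) = 0.0285²·(1+2.573) = 0.002902
Wq = λ·E[S²]/(2(1−ρ)) = 13.96·0.002902/(2·0.6021) = 0.03364 hr

Final: 0.03364 hr


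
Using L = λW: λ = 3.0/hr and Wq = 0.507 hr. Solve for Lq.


Lq = λWq = 3.0·0.507 = 1.5210

Final: 1.5210


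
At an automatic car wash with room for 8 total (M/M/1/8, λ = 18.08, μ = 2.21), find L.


ρ = 18.08/2.21 = 8.1810
L = ρ[1 − (K+1)ρ^K + Kρ^(K+1)] / [(1−ρ)(1−ρ^(K+1))]
Numerator: 8.1810·(1 − 9·20065464.586211 + 8·164155474.985834) = 9266242317.901691
Denominator: (-7.1810)·(-164155473.985834) = 1178799715.907321
L = 9266242317.901691/1178799715.907321 = 7.8607

Final: 7.8607


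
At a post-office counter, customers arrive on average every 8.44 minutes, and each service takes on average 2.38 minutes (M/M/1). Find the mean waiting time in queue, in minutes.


λ = 60/8.44 = 7.1090 /hr
μ = 60/2.38 = 25.2101 /hr
ρ = λ/μ = 7.1090/25.2101 = 0.2820
Wq = ρ/(μ−λ) = 0.2820/(25.2101−7.1090) = 0.01558 hr
In minutes: 0.01558·60 = 0.9347 min

Final: 0.9347 min


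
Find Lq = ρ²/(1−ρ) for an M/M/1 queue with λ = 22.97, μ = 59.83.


ρ = 22.97/59.83 = 0.3839
Lq = ρ²/(1−ρ) = 0.1474/0.6161 = 0.2392

Final: 0.2392


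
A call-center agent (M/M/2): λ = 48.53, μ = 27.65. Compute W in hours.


a = 1.7552; ρ = 0.8776; P₀ = 0.065203
Lq = P₀·a^c·ρ/(c!(1−ρ)²) = 5.88063
Wq = Lq/λ = 5.88063/48.53 = 0.12118 hr
W = Wq + 1/μ = 0.12118 + 0.03617 = 0.15734 hr

Final: 0.15734 hr


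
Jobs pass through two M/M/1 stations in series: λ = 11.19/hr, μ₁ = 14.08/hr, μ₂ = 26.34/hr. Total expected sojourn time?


Each node sees arrival rate λ = 11.19/hr (tandem ⇒ throughput preserved).
W₁ = 1/(μ₁−λ) = 1/(14.08−11.19) = 0.34602 hr
W₂ = 1/(μ₂−λ) = 1/(26.34−11.19) = 0.06601 hr
W_total = W₁ + W₂ = 0.34602 + 0.06601 = 0.41203 hr

Final: 0.41203 hr


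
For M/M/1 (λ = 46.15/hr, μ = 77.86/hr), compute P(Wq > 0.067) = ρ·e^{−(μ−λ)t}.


ρ = 46.15/77.86 = 0.5927
P(Wq > t) = ρ·e^{−(μ−λ)t} = 0.5927·e^{−2.1246}
= 0.5927·0.119484 = 0.070822

Final: 0.070822


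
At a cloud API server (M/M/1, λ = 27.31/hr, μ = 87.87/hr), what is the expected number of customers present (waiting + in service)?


ρ = λ/μ = 27.31/87.87 = 0.3108
L = ρ/(1−ρ) = 0.3108/(1 − 0.3108) = 0.3108/0.6892 = 0.4510

Final: 0.4510


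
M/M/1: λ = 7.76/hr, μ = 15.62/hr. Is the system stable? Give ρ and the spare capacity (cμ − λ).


Total capacity cμ = 1·15.62 = 15.62/hr
ρ = λ/(cμ) = 7.76/15.62 = 0.4968
Stable ⇔ ρ < 1: YES
Spare capacity = cμ − λ = 15.62 − 7.76 = 7.86/hr

Final: ρ = 0.4968; stable; margin = 7.86/hr


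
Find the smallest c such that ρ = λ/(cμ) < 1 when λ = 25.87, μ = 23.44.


Stability requires cμ > λ ⇔ c > λ/μ.
λ/μ = 25.87/23.44 = 1.1037
Minimum integer c = ⌊1.1037⌋ + 1 = 2
Check: 2·23.44 = 46.88 > 25.87, while 1·23.44 = 23.44 ≤ 25.87

Final: 2 servers


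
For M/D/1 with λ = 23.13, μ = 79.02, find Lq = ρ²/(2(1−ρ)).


ρ = 23.13/79.02 = 0.2927
M/D/1: Lq = ρ²/(2(1−ρ)) = 0.08568/(2·0.7073) = 0.06057

Final: 0.06057


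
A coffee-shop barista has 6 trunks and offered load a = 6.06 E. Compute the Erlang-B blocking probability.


B(c,a) = (a^c/c!) / Σ_{k=0}^{c} a^k/k!
a^6/6! = 68.786506
Σ terms (k=0..6): 1.00000 + 6.06000 + 18.36180 + 37.09084 + 56.19262 + 68.10545 + 68.78651 = 255.597210
B = 68.786506/255.597210 = 0.269121

Final: 0.269121


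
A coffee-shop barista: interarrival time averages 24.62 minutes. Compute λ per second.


λ = 1/(interarrival time) in consistent units.
1 second = 0.0166667 min, so λ = 0.0166667/24.62 = 0.0006770 per second

Final: 0.0006770 /sec
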